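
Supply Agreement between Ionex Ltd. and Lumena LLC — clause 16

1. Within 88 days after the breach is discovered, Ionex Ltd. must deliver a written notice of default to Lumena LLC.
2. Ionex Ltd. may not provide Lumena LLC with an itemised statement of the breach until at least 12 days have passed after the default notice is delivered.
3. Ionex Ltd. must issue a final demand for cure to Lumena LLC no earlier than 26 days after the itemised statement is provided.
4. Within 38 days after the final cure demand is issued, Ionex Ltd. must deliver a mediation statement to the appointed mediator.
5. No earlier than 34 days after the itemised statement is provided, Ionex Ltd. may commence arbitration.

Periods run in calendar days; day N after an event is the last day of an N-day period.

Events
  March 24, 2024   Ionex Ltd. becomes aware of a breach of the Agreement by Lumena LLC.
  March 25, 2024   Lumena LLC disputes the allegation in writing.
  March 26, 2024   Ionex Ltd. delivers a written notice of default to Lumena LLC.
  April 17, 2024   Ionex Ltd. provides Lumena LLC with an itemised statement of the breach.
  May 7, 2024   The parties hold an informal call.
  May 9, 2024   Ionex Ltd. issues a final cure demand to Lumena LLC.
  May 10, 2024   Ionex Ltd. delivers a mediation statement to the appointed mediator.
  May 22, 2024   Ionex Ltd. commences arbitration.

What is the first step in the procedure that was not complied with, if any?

(1) due by March 24, 2024 + 88 days = June 20, 2024; March 26, 2024 is within that limit.
(2) permitted from March 26, 2024 + 12 days = April 7, 2024 onward; done April 17, 2024, after the minimum wait.
(3) permitted from April 17, 2024 + 26 days = May 13, 2024 onward; May 9, 2024 is 4 days before the earliest permitted date.

Step 3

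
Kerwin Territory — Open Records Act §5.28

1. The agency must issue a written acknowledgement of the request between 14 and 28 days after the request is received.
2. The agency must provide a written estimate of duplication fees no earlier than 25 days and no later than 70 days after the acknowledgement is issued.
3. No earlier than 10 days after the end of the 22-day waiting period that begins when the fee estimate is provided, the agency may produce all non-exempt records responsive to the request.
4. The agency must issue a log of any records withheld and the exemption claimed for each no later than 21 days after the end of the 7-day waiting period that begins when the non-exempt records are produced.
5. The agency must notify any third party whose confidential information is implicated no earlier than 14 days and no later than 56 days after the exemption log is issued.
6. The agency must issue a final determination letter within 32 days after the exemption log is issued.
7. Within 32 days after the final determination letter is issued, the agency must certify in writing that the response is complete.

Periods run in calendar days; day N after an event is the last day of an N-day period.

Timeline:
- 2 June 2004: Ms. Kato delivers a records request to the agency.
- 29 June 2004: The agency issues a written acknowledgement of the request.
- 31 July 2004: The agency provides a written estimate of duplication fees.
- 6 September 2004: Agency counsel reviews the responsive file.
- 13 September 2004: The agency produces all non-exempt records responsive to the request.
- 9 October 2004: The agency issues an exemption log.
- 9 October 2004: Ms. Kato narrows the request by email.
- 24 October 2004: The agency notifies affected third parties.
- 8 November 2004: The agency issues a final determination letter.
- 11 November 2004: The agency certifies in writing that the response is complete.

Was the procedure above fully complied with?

Yes

Step 1 — 14 and 28 days from 2 June 2004 (when the request is received) are 16 June 2004 and 30 June 2004 respectively; 29 June 2004 falls inside that range.
Step 2 — 25 and 70 days from 29 June 2004 (when the acknowledgement is issued) are 24 July 2004 and 7 September 2004 respectively; done 31 July 2004 — within the window.
Step 3 — must wait 10 days from 22 August 2004 (end of the 22-day waiting period, which began when the fee estimate is provided on 31 July 2004), so not before 1 September 2004; done 13 September 2004 — permitted.
Step 4 — counting 21 days from 20 September 2004 (end of the 7-day waiting period, which began when the non-exempt records are produced on 13 September 2004) gives a deadline of 11 October 2004; done 9 October 2004 — timely.
Step 5 — 14 and 56 days from 9 October 2004 (when the exemption log is issued) are 23 October 2004 and 4 December 2004 respectively; done 24 October 2004 — within the window.
Step 6 — counting 32 days from 9 October 2004 (when the exemption log is issued) gives a deadline of 10 November 2004; 8 November 2004 is within that limit.
Step 7 — counting 32 days from 8 November 2004 (when the final determination letter is issued) gives a deadline of 10 December 2004; completed 11 November 2004, before the deadline.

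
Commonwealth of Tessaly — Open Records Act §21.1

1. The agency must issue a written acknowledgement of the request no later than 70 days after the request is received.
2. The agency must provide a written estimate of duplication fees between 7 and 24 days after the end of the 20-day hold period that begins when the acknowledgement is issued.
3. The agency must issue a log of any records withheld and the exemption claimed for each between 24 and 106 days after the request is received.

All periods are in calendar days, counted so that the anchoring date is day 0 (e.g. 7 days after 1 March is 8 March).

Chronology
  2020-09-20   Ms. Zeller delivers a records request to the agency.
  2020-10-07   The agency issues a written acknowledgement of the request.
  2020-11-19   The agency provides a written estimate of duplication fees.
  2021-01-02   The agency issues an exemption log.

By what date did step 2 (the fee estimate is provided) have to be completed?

2020-11-20

The acknowledgement is issued on 2020-10-07; the 20-day hold period therefore ends 2020-10-27, and step 2 runs from that date. The window is 7–24 days after 2020-10-27; it closes on 2020-11-20.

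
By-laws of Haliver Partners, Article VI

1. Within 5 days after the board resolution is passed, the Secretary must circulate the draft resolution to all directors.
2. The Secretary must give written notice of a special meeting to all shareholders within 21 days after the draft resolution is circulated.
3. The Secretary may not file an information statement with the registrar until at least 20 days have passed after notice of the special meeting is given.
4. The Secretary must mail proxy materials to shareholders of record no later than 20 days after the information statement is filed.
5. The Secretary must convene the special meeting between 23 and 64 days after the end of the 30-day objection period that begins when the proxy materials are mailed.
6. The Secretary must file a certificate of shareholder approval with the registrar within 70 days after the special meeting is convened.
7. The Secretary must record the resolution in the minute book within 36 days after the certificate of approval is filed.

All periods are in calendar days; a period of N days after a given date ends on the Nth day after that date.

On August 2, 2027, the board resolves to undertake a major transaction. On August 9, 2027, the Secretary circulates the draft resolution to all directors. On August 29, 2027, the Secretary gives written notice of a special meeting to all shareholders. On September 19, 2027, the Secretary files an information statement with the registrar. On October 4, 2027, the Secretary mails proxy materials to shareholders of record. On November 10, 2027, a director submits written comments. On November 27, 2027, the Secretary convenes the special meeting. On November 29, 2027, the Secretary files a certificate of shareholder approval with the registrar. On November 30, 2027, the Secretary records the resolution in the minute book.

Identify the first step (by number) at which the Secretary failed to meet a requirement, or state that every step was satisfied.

Step 1: 5 days after August 2, 2027 (when the board resolution is passed) is August 7, 2027; not done until August 9, 2027, 2 days after the deadline.
Later steps need not be reached.

Step 1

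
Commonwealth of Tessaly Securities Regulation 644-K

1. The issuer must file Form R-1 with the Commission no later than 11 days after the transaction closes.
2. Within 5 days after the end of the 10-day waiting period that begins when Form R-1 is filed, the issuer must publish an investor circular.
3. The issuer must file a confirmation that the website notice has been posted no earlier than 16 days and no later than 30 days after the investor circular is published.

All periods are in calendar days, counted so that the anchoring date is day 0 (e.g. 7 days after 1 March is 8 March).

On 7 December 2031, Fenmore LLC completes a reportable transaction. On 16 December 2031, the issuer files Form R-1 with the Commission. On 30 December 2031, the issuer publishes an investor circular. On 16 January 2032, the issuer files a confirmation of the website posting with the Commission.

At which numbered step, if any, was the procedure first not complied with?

(1) due by 7 December 2031 + 11 days = 18 December 2031; 16 December 2031 is within that limit.
(2) due by 26 December 2031 + 5 days = 31 December 2031; 30 December 2031 is within that limit.
(3) the permitted window runs from 30 December 2031 + 16 = 15 January 2032 to 30 December 2031 + 30 = 29 January 2032; done 16 January 2032, which is between those dates.

None — every step was satisfied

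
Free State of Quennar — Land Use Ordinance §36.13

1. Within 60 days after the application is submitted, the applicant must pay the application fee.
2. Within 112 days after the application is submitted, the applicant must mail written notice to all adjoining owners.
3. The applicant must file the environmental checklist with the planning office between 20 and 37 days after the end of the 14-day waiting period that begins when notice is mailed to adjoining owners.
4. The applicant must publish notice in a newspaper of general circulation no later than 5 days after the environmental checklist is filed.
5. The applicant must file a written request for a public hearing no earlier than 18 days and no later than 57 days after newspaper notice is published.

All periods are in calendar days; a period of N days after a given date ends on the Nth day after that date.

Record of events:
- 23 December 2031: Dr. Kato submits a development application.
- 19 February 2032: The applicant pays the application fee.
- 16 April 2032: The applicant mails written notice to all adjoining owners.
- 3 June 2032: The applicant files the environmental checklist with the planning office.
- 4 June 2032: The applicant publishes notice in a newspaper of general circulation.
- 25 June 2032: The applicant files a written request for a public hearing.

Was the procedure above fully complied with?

Step 1: 60 days after 23 December 2031 (when the application is submitted) is 21 February 2032; completed 19 February 2032, before the deadline.
Step 2: 112 days after 23 December 2031 (when the application is submitted) is 13 April 2032; done 16 April 2032 — 3 days late.
That is the first point of non-compliance.

No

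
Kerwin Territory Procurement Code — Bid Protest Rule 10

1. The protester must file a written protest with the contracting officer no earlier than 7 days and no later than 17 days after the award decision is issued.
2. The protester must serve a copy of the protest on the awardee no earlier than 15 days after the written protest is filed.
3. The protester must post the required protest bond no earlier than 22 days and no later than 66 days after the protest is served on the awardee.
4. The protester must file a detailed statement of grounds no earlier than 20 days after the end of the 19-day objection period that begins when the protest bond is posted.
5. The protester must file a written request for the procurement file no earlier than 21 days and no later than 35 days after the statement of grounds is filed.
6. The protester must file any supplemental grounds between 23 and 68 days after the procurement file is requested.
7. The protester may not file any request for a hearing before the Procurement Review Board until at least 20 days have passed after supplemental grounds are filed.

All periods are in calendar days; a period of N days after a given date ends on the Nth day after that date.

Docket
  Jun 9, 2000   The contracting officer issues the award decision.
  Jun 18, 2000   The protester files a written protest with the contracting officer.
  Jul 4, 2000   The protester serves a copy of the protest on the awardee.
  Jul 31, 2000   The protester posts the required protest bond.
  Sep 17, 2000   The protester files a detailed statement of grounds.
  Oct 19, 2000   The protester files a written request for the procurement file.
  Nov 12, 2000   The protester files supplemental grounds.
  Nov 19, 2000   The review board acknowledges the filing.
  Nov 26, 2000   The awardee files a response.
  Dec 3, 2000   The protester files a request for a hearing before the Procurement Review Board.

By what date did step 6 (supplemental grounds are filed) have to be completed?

Step 6 runs from Oct 19, 2000, when the procurement file is requested. The window is 23–68 days after Oct 19, 2000; it closes on Dec 26, 2000.

Dec 26, 2000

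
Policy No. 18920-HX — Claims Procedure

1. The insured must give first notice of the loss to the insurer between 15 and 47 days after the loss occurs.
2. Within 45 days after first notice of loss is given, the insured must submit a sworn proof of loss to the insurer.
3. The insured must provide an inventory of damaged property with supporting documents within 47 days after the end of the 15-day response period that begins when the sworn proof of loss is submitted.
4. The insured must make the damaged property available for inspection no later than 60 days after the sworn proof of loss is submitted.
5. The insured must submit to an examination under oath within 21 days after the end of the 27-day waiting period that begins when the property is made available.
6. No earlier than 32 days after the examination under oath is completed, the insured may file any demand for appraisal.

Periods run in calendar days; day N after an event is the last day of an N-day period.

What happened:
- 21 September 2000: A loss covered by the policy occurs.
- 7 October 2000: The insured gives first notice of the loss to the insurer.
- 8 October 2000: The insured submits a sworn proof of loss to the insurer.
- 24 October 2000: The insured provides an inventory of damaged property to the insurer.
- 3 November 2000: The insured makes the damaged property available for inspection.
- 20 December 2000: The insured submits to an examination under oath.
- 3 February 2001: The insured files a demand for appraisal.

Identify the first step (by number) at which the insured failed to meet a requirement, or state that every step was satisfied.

None — every step was satisfied

Step 1: the window is 15–47 days after 21 September 2000 (when the loss occurs), so 6 October 2000 through 7 November 2000; 7 October 2000 falls inside that range.
Step 2: 45 days after 7 October 2000 (when first notice of loss is given) is 21 November 2000; done 8 October 2000 — timely.
Step 3: 47 days after 23 October 2000 (end of the 15-day response period, which began when the sworn proof of loss is submitted on 8 October 2000) is 9 December 2000; done 24 October 2000 — timely.
Step 4: 60 days after 8 October 2000 (when the sworn proof of loss is submitted) is 7 December 2000; done 3 November 2000 — timely.
Step 5: 21 days after 30 November 2000 (end of the 27-day waiting period, which began when the property is made available on 3 November 2000) is 21 December 2000; 20 December 2000 is within that limit.
Step 6: the earliest permitted date is 32 days after 20 December 2000 (when the examination under oath is completed), i.e. 21 January 2001; done 3 February 2001, after the minimum wait.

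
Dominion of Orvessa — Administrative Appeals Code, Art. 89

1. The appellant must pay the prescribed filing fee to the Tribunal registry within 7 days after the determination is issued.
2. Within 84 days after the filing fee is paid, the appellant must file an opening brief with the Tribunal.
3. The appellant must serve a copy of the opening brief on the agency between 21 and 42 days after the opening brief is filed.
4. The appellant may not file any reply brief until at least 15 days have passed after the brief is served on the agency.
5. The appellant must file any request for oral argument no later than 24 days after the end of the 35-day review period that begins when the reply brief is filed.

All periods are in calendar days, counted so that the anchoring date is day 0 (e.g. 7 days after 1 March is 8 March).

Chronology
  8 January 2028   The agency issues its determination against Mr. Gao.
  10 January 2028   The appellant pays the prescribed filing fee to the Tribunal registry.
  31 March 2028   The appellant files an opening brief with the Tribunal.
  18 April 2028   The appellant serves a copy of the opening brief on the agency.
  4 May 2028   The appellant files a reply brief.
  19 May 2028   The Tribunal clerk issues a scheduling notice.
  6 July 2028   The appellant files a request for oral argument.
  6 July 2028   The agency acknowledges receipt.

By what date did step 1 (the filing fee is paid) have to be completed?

15 January 2028

Step 1 runs from 8 January 2028, when the determination is issued. 7 days after 8 January 2028 is 15 January 2028.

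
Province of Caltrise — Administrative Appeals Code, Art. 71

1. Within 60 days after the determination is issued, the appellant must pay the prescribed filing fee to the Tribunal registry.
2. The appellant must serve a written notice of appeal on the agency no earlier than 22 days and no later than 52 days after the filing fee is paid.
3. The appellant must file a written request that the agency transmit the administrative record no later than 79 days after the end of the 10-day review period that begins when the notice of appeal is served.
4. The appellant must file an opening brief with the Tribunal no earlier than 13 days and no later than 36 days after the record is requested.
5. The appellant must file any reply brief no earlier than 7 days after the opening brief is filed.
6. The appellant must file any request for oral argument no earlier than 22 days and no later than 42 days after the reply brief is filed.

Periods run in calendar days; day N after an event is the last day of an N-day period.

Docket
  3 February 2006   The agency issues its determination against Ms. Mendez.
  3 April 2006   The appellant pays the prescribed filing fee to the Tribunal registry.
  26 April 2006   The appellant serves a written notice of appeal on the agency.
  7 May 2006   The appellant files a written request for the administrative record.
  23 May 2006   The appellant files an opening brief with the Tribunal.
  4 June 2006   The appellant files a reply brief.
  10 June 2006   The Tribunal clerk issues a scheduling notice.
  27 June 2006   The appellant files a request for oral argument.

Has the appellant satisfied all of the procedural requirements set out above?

(1) due by 3 February 2006 + 60 days = 4 April 2006; done 3 April 2006 — timely.
(2) the permitted window runs from 3 April 2006 + 22 = 25 April 2006 to 3 April 2006 + 52 = 25 May 2006; 26 April 2006 falls inside that range.
(3) due by 6 May 2006 + 79 days = 24 July 2006; completed 7 May 2006, before the deadline.
(4) the permitted window runs from 7 May 2006 + 13 = 20 May 2006 to 7 May 2006 + 36 = 12 June 2006; 23 May 2006 falls inside that range.
(5) permitted from 23 May 2006 + 7 days = 30 May 2006 onward; done 4 June 2006, after the minimum wait.
(6) the permitted window runs from 4 June 2006 + 22 = 26 June 2006 to 4 June 2006 + 42 = 16 July 2006; done 27 June 2006 — within the window.

Yes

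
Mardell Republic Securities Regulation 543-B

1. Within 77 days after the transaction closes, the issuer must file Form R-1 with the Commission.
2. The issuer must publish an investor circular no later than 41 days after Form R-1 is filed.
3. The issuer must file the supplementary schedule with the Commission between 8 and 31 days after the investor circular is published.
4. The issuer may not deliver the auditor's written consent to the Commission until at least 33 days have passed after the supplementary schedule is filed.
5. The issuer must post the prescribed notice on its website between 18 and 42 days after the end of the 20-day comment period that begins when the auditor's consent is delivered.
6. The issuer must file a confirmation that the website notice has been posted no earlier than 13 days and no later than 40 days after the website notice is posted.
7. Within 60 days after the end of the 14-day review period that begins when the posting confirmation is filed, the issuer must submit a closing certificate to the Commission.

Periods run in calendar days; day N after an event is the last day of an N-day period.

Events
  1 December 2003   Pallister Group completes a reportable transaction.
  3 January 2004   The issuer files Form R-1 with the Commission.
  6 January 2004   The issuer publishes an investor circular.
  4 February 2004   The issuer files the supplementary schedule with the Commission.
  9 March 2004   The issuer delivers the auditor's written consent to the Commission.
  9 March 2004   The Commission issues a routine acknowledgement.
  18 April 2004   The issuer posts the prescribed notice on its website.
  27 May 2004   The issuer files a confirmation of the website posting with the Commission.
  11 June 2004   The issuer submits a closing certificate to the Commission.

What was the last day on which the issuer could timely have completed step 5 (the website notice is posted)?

10 May 2004

The auditor's consent is delivered on 9 March 2004; the 20-day comment period therefore ends 29 March 2004, and step 5 runs from that date. The window is 18–42 days after 29 March 2004; it closes on 10 May 2004.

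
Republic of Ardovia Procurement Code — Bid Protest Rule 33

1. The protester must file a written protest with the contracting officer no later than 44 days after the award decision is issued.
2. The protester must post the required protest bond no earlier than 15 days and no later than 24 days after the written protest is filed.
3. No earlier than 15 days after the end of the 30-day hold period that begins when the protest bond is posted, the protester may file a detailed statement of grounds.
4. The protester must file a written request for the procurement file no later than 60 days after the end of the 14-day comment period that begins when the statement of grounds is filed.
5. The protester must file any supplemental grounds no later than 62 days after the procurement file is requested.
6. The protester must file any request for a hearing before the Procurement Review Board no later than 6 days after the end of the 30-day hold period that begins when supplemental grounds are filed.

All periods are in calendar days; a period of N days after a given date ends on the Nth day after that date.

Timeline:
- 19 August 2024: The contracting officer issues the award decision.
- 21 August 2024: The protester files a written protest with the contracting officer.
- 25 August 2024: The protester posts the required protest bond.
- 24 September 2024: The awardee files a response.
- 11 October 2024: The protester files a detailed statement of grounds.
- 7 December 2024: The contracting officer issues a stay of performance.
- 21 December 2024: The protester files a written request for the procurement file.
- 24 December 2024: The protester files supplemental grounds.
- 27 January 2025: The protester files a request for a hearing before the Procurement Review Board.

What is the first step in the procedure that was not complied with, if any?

Step 2

(1) due by 19 August 2024 + 44 days = 2 October 2024; done 21 August 2024 — timely.
(2) the permitted window runs from 21 August 2024 + 15 = 5 September 2024 to 21 August 2024 + 24 = 14 September 2024; done 25 August 2024 — 11 days before the window opened.
The analysis stops there.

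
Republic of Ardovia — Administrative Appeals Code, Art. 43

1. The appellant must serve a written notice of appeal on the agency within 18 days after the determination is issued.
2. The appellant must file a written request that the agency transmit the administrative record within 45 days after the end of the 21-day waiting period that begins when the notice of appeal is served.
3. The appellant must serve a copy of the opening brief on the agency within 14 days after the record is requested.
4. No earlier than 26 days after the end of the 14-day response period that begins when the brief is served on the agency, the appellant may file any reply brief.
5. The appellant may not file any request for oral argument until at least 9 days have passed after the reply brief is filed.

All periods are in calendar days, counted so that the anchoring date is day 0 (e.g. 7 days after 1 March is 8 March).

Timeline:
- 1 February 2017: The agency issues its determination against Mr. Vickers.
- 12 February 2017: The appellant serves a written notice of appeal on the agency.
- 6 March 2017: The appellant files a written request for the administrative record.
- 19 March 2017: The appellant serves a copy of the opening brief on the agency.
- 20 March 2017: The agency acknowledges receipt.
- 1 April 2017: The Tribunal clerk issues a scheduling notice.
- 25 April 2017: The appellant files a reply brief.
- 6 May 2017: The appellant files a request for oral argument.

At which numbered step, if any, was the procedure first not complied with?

Step 1 — counting 18 days from 1 February 2017 (when the determination is issued) gives a deadline of 19 February 2017; completed 12 February 2017, before the deadline.
Step 2 — counting 45 days from 5 March 2017 (end of the 21-day waiting period, which began when the notice of appeal is served on 12 February 2017) gives a deadline of 19 April 2017; done 6 March 2017 — timely.
Step 3 — counting 14 days from 6 March 2017 (when the record is requested) gives a deadline of 20 March 2017; done 19 March 2017 — timely.
Step 4 — must wait 26 days from 2 April 2017 (end of the 14-day response period, which began when the brief is served on the agency on 19 March 2017), so not before 28 April 2017; acted on 25 April 2017, 3 days prematurely.
Later steps need not be reached.

Step 4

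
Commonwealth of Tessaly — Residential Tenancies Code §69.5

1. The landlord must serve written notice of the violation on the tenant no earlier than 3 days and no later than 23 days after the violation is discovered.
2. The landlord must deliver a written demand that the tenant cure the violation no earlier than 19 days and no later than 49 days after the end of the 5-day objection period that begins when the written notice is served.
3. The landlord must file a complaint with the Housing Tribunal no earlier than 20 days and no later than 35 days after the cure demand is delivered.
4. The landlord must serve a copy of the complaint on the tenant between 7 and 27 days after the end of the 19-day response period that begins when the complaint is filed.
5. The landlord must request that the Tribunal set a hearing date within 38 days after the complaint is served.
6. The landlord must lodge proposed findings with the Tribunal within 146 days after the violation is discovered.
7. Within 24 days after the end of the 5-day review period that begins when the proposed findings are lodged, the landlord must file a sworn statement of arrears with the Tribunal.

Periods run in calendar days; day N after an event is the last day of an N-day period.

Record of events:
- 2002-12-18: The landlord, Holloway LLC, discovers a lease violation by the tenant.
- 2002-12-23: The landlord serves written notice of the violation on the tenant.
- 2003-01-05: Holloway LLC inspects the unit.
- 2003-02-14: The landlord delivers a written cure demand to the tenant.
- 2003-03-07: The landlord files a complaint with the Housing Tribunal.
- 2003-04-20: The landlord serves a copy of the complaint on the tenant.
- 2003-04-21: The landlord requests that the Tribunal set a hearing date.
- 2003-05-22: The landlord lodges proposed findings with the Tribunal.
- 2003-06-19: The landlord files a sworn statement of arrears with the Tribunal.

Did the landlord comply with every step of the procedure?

Step 1: the window is 3–23 days after 2002-12-18 (when the violation is discovered), so 2002-12-21 through 2003-01-10; 2002-12-23 falls inside that range.
Step 2: the window is 19–49 days after 2002-12-28 (end of the 5-day objection period, which began when the written notice is served on 2002-12-23), so 2003-01-16 through 2003-02-15; done 2003-02-14, which is between those dates.
Step 3: the window is 20–35 days after 2003-02-14 (when the cure demand is delivered), so 2003-03-06 through 2003-03-21; done 2003-03-07 — within the window.
Step 4: the window is 7–27 days after 2003-03-26 (end of the 19-day response period, which began when the complaint is filed on 2003-03-07), so 2003-04-02 through 2003-04-22; 2003-04-20 falls inside that range.
Step 5: 38 days after 2003-04-20 (when the complaint is served) is 2003-05-28; 2003-04-21 is within that limit.
Step 6: 146 days after 2002-12-18 (when the violation is discovered) is 2003-05-13; not done until 2003-05-22, 9 days after the deadline.
Later steps need not be reached.

No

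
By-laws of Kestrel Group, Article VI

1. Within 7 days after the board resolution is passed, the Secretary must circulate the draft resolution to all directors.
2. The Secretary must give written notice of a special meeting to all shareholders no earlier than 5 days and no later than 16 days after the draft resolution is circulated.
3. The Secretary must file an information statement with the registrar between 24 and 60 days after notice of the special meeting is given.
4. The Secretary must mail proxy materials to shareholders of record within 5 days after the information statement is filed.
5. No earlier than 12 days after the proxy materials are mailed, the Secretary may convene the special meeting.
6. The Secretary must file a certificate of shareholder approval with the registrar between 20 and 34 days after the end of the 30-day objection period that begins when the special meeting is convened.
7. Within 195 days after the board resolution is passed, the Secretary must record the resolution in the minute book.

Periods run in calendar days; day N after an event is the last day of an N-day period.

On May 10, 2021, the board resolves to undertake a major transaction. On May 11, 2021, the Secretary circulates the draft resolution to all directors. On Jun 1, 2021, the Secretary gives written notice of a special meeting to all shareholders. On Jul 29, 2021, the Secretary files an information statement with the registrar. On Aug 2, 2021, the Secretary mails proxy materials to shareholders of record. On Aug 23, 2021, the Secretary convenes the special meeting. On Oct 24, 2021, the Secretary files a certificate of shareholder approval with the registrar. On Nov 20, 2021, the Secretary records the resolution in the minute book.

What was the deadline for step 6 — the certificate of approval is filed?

The special meeting is convened on Aug 23, 2021; the 30-day objection period therefore ends Sep 22, 2021, and step 6 runs from that date. The window is 20–34 days after Sep 22, 2021; it closes on Oct 26, 2021.

Oct 26, 2021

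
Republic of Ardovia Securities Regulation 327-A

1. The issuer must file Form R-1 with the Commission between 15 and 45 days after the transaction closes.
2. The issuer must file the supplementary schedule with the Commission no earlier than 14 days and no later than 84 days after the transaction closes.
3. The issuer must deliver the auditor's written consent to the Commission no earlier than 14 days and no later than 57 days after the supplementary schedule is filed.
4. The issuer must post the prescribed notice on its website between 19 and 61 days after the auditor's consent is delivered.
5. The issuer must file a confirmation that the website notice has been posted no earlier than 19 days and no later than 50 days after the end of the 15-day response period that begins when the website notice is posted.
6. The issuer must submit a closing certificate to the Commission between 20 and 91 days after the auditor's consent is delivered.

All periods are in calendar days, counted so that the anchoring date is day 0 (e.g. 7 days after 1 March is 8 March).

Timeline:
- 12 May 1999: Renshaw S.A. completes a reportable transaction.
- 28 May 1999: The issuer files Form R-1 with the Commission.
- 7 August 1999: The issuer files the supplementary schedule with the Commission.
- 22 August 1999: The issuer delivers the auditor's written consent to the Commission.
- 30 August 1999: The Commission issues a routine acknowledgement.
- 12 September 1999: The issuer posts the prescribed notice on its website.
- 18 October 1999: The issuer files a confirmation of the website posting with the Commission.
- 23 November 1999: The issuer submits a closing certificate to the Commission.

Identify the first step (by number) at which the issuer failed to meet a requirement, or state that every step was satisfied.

Step 1: the window is 15–45 days after 12 May 1999 (when the transaction closes), so 27 May 1999 through 26 June 1999; done 28 May 1999 — within the window.
Step 2: the window is 14–84 days after 12 May 1999 (when the transaction closes), so 26 May 1999 through 4 August 1999; 7 August 1999 is 3 days past the end of the window.
No need to go further; step 2 was not satisfied.

Step 2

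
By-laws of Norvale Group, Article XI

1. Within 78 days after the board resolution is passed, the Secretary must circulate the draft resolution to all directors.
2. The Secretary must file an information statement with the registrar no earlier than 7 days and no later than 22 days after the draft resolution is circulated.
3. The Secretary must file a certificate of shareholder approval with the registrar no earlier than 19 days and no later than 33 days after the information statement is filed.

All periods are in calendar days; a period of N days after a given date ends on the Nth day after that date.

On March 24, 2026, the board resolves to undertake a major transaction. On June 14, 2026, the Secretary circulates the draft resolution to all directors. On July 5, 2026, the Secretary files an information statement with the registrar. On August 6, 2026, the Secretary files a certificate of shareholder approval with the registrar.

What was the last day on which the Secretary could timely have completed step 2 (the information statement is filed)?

July 6, 2026

Step 2 runs from June 14, 2026, when the draft resolution is circulated. The window is 7–22 days after June 14, 2026; it closes on July 6, 2026.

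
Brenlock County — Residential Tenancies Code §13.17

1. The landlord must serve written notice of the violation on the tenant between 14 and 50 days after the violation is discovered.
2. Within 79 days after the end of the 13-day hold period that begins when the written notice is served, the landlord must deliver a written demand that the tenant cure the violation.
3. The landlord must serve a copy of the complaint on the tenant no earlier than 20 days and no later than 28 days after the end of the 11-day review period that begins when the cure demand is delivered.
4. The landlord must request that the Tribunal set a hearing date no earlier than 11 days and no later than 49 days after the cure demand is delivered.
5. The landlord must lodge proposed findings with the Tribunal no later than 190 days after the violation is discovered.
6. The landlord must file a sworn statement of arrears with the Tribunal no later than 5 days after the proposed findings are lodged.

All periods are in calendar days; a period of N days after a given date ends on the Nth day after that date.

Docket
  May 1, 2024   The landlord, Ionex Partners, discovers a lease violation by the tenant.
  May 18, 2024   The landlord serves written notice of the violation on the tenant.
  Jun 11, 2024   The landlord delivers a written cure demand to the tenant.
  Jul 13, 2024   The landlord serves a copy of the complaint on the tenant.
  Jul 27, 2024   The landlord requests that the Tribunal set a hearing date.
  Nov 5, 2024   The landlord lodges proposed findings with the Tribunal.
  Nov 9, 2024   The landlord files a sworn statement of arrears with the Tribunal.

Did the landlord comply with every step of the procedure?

Yes

Step 1 — 14 and 50 days from May 1, 2024 (when the violation is discovered) are May 15, 2024 and Jun 20, 2024 respectively; done May 18, 2024, which is between those dates.
Step 2 — counting 79 days from May 31, 2024 (end of the 13-day hold period, which began when the written notice is served on May 18, 2024) gives a deadline of Aug 18, 2024; completed Jun 11, 2024, before the deadline.
Step 3 — 20 and 28 days from Jun 22, 2024 (end of the 11-day review period, which began when the cure demand is delivered on Jun 11, 2024) are Jul 12, 2024 and Jul 20, 2024 respectively; done Jul 13, 2024, which is between those dates.
Step 4 — 11 and 49 days from Jun 11, 2024 (when the cure demand is delivered) are Jun 22, 2024 and Jul 30, 2024 respectively; Jul 27, 2024 falls inside that range.
Step 5 — counting 190 days from May 1, 2024 (when the violation is discovered) gives a deadline of Nov 7, 2024; done Nov 5, 2024 — timely.
Step 6 — counting 5 days from Nov 5, 2024 (when the proposed findings are lodged) gives a deadline of Nov 10, 2024; done Nov 9, 2024 — timely.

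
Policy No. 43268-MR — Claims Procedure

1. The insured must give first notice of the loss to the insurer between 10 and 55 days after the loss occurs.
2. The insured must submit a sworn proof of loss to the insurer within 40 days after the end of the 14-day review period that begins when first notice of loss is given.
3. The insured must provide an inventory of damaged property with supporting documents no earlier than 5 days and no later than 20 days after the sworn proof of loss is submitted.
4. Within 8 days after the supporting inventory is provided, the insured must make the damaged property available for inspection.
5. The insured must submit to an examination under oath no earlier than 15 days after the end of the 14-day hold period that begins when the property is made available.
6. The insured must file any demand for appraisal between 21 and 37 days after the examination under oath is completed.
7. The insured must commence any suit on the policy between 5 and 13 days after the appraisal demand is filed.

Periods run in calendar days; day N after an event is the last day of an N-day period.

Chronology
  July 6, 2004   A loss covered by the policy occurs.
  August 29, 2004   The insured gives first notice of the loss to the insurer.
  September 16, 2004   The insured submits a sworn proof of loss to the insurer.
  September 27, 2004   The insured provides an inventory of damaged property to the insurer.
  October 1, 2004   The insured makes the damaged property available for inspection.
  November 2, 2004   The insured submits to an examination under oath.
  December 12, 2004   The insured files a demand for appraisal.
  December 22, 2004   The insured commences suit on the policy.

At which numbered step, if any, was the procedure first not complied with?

Step 1 — 10 and 55 days from July 6, 2004 (when the loss occurs) are July 16, 2004 and August 30, 2004 respectively; done August 29, 2004, which is between those dates.
Step 2 — counting 40 days from September 12, 2004 (end of the 14-day review period, which began when first notice of loss is given on August 29, 2004) gives a deadline of October 22, 2004; done September 16, 2004 — timely.
Step 3 — 5 and 20 days from September 16, 2004 (when the sworn proof of loss is submitted) are September 21, 2004 and October 6, 2004 respectively; September 27, 2004 falls inside that range.
Step 4 — counting 8 days from September 27, 2004 (when the supporting inventory is provided) gives a deadline of October 5, 2004; done October 1, 2004 — timely.
Step 5 — must wait 15 days from October 15, 2004 (end of the 14-day hold period, which began when the property is made available on October 1, 2004), so not before October 30, 2004; done November 2, 2004 — permitted.
Step 6 — 21 and 37 days from November 2, 2004 (when the examination under oath is completed) are November 23, 2004 and December 9, 2004 respectively; December 12, 2004 is 3 days past the end of the window.

Step 6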